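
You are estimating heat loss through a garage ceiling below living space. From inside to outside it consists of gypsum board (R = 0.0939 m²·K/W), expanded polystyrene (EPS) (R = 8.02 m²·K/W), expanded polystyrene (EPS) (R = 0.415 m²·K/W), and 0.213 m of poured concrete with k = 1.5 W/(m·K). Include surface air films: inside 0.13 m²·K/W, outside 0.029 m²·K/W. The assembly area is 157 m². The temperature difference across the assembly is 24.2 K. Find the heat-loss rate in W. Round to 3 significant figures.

430 W

0.213/1.5 = 0.142
R_total = 0.13 + 0.0939 + 8.02 + 0.415 + 0.142 + 0.029 = 8.83 m²·K/W
Q = A·ΔT/R = 157 × 24.2 / 8.83 = 430.3 W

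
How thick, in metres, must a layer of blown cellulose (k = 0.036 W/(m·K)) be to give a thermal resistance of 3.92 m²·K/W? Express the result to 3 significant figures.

L = R·k = 3.92 × 0.036 = 0.1411 m

0.141 m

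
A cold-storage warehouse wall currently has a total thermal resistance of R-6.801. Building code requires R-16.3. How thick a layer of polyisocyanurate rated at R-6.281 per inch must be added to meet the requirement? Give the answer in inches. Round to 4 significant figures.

ΔR = 16.3 − 6.801 = 9.499 ft²·°F·h/BTU
L = ΔR / (R/in) = 9.499/6.281 = 1.5123 in

1.512 in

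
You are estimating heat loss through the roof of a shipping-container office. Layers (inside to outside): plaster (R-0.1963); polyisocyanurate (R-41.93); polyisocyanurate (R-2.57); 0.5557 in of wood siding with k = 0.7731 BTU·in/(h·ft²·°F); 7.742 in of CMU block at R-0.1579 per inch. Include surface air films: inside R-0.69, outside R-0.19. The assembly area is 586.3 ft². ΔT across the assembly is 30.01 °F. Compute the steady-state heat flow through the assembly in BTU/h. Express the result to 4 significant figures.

370.3 BTU/h

0.5557/0.7731 = 0.71879
7.742 × 0.1579 = 1.2225
R_total = 0.69 + 0.1963 + 41.93 + 2.57 + 0.71879 + 1.2225 + 0.19 = 47.518 ft²·°F·h/BTU
Q = A·ΔT/R = 586.3 × 30.01 / 47.518 = 370.28 BTU/h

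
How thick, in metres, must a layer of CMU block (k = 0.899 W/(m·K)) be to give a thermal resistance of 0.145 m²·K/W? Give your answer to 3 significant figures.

0.130 m

L = R·k = 0.145 × 0.899 = 0.1304 m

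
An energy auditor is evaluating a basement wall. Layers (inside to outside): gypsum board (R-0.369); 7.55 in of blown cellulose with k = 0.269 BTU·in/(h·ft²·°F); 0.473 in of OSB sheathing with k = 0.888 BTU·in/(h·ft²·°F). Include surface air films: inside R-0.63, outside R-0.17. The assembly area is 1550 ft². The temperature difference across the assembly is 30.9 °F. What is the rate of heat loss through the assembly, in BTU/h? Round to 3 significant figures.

1610 BTU/h

7.55/0.269 = 28.07
0.473/0.888 = 0.5327
R_total = 0.63 + 0.369 + 28.07 + 0.5327 + 0.17 = 29.77 ft²·°F·h/BTU
Q = A·ΔT/R = 1550 × 30.9 / 29.77 = 1609 BTU/h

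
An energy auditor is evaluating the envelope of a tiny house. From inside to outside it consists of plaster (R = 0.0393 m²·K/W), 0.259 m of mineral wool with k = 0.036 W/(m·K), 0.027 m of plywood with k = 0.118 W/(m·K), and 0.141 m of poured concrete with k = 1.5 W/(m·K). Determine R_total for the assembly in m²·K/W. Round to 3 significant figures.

0.259/0.036 = 7.194
0.027/0.118 = 0.2288
0.141/1.5 = 0.094
R_total = 0.0393 + 7.194 + 0.2288 + 0.094 = 7.557 m²·K/W

7.56 m²·K/W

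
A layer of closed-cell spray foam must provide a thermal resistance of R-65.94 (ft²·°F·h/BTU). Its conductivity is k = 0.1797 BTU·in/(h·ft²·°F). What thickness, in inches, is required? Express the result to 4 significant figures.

11.85 in

L = R × k = 65.94 × 0.1797 = 11.849 in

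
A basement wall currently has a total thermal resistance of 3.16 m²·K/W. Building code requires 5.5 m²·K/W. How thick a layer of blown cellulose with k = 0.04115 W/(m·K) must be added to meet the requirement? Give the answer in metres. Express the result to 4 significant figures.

0.09629 m

ΔR = 5.5 − 3.16 = 2.34 m²·K/W
L = ΔR × k = 2.34 × 0.04115 = 0.096291 m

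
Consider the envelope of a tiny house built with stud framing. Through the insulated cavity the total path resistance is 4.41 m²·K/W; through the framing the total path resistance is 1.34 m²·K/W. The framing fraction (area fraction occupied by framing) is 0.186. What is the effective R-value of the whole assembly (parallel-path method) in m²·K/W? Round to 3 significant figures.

U_eff = 0.814/4.41 + 0.186/1.34 = 0.1846 + 0.1388 = 0.3234
R_eff = 1/U_eff = 3.092 m²·K/W

3.09 m²·K/W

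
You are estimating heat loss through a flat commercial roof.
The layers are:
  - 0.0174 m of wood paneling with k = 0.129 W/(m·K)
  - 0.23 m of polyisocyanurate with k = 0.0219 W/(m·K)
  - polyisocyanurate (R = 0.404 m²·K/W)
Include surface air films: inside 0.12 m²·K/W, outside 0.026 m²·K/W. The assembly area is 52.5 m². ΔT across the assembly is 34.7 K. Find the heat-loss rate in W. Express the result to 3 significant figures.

163 W

0.0174/0.129 = 0.1349
0.23/0.0219 = 10.5
R_total = 0.12 + 0.1349 + 10.5 + 0.404 + 0.026 = 11.19 m²·K/W
Q = A·ΔT/R = 52.5 × 34.7 / 11.19 = 162.8 W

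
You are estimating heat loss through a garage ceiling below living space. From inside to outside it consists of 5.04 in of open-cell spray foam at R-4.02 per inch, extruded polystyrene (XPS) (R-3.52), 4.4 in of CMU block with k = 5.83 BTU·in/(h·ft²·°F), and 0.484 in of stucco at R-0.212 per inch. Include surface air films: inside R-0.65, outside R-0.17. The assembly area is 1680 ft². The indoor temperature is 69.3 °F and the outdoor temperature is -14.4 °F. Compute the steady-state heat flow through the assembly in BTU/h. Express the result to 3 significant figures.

5.04 × 4.02 = 20.26
4.4/5.83 = 0.7547
0.484 × 0.212 = 0.1026
R_total = 0.65 + 20.26 + 3.52 + 0.7547 + 0.1026 + 0.17 = 25.46 ft²·°F·h/BTU
Q = A·ΔT/R = 1680 × (69.3 − (-14.4)) / 25.46 = 5523 BTU/h

5520 BTU/h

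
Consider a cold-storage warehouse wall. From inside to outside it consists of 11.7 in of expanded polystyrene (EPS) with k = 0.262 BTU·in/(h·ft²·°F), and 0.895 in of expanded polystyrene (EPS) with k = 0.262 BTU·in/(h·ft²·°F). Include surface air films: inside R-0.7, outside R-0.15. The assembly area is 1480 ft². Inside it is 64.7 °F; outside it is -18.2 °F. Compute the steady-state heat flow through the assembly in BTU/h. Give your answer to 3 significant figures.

2510 BTU/h

11.7/0.262 = 44.66
0.895/0.262 = 3.416
R_total = 0.7 + 44.66 + 3.416 + 0.15 = 48.92 ft²·°F·h/BTU
Q = A·ΔT/R = 1480 × (64.7 − (-18.2)) / 48.92 = 2508 BTU/h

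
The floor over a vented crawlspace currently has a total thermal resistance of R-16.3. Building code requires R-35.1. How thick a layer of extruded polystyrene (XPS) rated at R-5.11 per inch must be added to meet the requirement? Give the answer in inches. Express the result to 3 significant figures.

3.68 in

ΔR = 35.1 − 16.3 = 18.8 ft²·°F·h/BTU
L = ΔR / (R/in) = 18.8/5.11 = 3.679 in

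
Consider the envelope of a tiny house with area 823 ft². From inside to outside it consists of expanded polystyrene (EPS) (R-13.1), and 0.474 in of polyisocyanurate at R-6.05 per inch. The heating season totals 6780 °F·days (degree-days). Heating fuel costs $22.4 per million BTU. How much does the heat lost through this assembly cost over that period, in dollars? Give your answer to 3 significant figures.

0.474 × 6.05 = 2.868
R_total = 13.1 + 2.868 = 15.97 ft²·°F·h/BTU
E = A × HDD × 24 / R = 823 × 6780 × 24 / 15.97 = 8387000 BTU
Cost = 8387000/10⁶ × 22.4 = $187.9

188 dollars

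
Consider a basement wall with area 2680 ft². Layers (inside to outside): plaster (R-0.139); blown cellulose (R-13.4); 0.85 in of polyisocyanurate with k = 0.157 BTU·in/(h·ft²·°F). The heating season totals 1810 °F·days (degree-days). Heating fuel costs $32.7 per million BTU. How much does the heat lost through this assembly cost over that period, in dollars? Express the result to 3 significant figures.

201 dollars

0.85/0.157 = 5.414
R_total = 0.139 + 13.4 + 5.414 = 18.95 ft²·°F·h/BTU
E = A × HDD × 24 / R = 2680 × 1810 × 24 / 18.95 = 6143000 BTU
Cost = 6143000/10⁶ × 32.7 = $200.9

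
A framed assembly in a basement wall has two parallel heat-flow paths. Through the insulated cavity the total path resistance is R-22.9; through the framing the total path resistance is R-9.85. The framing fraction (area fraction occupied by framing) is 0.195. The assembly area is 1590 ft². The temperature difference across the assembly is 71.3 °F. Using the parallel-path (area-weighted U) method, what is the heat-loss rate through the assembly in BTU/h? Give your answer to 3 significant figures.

U_eff = 0.805/22.9 + 0.195/9.85 = 0.03515 + 0.0198 = 0.05495
R_eff = 1/U_eff = 18.2 ft²·°F·h/BTU
Q = 1590 × 71.3 / 18.2 = 6229 BTU/h

6230 BTU/h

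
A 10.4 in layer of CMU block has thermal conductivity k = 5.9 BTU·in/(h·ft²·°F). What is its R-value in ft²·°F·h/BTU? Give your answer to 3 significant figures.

R = L/k = 10.4/5.9 = 1.763 ft²·°F·h/BTU

1.76 ft²·°F·h/BTU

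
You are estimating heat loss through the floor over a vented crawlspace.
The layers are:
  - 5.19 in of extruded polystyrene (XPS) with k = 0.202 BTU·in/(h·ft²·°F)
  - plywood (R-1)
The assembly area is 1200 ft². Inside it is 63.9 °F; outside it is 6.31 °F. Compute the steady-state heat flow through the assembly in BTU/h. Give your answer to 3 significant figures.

5.19/0.202 = 25.69
R_total = 25.69 + 1 = 26.69 ft²·°F·h/BTU
Q = A·ΔT/R = 1200 × (63.9 − 6.31) / 26.69 = 2589 BTU/h

2590 BTU/h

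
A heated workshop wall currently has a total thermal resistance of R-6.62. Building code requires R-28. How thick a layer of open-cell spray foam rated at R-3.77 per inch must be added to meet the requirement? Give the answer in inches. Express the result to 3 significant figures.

5.67 in

ΔR = 28 − 6.62 = 21.38 ft²·°F·h/BTU
L = ΔR / (R/in) = 21.38/3.77 = 5.671 in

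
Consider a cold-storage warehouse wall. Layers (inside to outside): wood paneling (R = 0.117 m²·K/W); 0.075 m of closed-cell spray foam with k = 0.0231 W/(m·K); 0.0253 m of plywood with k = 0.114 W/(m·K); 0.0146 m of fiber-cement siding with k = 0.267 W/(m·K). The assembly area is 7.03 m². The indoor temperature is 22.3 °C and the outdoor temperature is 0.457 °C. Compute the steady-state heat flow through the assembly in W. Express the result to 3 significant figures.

42.2 W

0.075/0.0231 = 3.247
0.0253/0.114 = 0.2219
0.0146/0.267 = 0.05468
R_total = 0.117 + 3.247 + 0.2219 + 0.05468 = 3.64 m²·K/W
Q = A·ΔT/R = 7.03 × (22.3 − 0.457) / 3.64 = 42.18 W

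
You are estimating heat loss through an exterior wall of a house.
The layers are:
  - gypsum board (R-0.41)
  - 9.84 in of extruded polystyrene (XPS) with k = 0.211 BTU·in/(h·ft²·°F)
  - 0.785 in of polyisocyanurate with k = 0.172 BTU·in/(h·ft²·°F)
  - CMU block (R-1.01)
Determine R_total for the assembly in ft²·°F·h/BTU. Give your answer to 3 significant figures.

52.6 ft²·°F·h/BTU

9.84/0.211 = 46.64
0.785/0.172 = 4.564
R_total = 0.41 + 46.64 + 4.564 + 1.01 = 52.62 ft²·°F·h/BTU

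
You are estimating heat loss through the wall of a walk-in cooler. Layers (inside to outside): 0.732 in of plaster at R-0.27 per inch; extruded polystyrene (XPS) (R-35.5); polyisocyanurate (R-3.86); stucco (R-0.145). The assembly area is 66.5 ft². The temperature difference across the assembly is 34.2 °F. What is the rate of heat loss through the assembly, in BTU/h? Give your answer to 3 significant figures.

57.3 BTU/h

0.732 × 0.27 = 0.1976
R_total = 0.1976 + 35.5 + 3.86 + 0.145 = 39.7 ft²·°F·h/BTU
Q = A·ΔT/R = 66.5 × 34.2 / 39.7 = 57.28 BTU/h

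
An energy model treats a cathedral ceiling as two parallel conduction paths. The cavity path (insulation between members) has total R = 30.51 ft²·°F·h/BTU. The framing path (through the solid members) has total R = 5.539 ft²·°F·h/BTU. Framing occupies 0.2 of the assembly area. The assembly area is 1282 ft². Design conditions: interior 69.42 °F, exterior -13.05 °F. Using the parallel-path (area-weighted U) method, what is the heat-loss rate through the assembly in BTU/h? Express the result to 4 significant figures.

U_eff = 0.8/30.51 + 0.2/5.539 = 0.026221 + 0.036108 = 0.062329
R_eff = 1/U_eff = 16.044 ft²·°F·h/BTU
Q = 1282 × (69.42 − (-13.05)) / 16.044 = 6589.8 BTU/h

6590 BTU/h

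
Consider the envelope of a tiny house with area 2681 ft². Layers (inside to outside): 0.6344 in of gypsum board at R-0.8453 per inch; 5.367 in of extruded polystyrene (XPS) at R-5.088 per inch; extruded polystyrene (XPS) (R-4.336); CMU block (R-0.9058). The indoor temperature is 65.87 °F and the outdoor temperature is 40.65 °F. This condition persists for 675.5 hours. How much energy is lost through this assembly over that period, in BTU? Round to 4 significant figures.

0.6344 × 0.8453 = 0.53626
5.367 × 5.088 = 27.307
R_total = 0.53626 + 27.307 + 4.336 + 0.9058 = 33.085 ft²·°F·h/BTU
Q = 2681 × (65.87 − 40.65) / 33.085 = 2043.6 BTU/h
E = 2043.6 × 675.5 = 1380500 BTU

1380000 BTU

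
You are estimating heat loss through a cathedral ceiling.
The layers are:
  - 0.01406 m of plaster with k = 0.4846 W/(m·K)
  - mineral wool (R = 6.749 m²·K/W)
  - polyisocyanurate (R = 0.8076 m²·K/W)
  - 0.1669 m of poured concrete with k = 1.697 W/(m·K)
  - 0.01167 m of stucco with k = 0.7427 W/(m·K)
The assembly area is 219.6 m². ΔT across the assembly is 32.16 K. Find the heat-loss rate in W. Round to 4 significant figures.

917.2 W

0.01406/0.4846 = 0.029014
0.1669/1.697 = 0.09835
0.01167/0.7427 = 0.015713
R_total = 0.029014 + 6.749 + 0.8076 + 0.09835 + 0.015713 = 7.6997 m²·K/W
Q = A·ΔT/R = 219.6 × 32.16 / 7.6997 = 917.23 W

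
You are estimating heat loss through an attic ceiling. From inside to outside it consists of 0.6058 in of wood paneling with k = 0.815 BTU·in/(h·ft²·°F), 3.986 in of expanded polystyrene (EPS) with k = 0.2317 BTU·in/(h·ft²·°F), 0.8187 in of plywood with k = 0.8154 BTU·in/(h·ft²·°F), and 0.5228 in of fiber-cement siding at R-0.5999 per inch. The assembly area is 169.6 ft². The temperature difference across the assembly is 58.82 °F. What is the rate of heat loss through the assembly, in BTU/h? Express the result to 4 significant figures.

517.8 BTU/h

0.6058/0.815 = 0.74331
3.986/0.2317 = 17.203
0.8187/0.8154 = 1.004
0.5228 × 0.5999 = 0.31363
R_total = 0.74331 + 17.203 + 1.004 + 0.31363 = 19.264 ft²·°F·h/BTU
Q = A·ΔT/R = 169.6 × 58.82 / 19.264 = 517.84 BTU/h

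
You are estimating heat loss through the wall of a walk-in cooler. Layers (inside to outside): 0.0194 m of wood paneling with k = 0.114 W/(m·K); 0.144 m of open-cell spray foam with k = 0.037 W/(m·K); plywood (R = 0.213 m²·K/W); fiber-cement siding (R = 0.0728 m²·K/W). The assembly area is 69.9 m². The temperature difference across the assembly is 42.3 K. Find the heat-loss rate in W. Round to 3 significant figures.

680 W

0.0194/0.114 = 0.1702
0.144/0.037 = 3.892
R_total = 0.1702 + 3.892 + 0.213 + 0.0728 = 4.348 m²·K/W
Q = A·ΔT/R = 69.9 × 42.3 / 4.348 = 680.1 W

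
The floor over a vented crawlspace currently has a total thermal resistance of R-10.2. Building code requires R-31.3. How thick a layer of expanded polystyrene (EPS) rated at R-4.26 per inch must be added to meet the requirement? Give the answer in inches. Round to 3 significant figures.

4.95 in

ΔR = 31.3 − 10.2 = 21.1 ft²·°F·h/BTU
L = ΔR / (R/in) = 21.1/4.26 = 4.953 in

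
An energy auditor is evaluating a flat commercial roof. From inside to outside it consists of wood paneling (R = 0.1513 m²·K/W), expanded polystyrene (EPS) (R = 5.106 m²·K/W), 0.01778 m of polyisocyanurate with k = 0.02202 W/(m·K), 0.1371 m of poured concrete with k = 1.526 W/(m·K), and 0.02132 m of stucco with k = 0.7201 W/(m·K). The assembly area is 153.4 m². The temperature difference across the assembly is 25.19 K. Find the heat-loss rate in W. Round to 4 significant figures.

624.8 W

0.01778/0.02202 = 0.80745
0.1371/1.526 = 0.089843
0.02132/0.7201 = 0.029607
R_total = 0.1513 + 5.106 + 0.80745 + 0.089843 + 0.029607 = 6.1842 m²·K/W
Q = A·ΔT/R = 153.4 × 25.19 / 6.1842 = 624.84 W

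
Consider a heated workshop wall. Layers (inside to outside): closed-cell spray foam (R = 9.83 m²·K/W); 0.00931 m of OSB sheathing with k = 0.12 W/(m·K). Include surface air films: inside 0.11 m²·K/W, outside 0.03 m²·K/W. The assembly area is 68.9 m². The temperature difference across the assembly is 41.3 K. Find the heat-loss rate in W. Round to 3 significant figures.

0.00931/0.12 = 0.07758
R_total = 0.11 + 9.83 + 0.07758 + 0.03 = 10.05 m²·K/W
Q = A·ΔT/R = 68.9 × 41.3 / 10.05 = 283.2 W

283 W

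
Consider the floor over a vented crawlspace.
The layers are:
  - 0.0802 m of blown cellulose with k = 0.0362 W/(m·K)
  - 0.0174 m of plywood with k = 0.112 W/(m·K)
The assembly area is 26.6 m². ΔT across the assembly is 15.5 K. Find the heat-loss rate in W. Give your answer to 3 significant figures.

174 W

0.0802/0.0362 = 2.215
0.0174/0.112 = 0.1554
R_total = 2.215 + 0.1554 = 2.371 m²·K/W
Q = A·ΔT/R = 26.6 × 15.5 / 2.371 = 173.9 W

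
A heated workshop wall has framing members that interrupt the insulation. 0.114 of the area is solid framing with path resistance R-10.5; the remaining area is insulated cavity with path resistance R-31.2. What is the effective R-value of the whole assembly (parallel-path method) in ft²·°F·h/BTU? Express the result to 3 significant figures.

25.5 ft²·°F·h/BTU

U_eff = 0.886/31.2 + 0.114/10.5 = 0.0284 + 0.01086 = 0.03925
R_eff = 1/U_eff = 25.47 ft²·°F·h/BTU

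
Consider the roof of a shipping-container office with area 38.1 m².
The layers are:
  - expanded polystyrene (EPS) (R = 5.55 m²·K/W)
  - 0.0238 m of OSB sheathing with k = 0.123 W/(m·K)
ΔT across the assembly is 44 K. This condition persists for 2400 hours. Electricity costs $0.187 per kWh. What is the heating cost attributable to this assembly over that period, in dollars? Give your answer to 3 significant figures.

0.0238/0.123 = 0.1935
R_total = 5.55 + 0.1935 = 5.743 m²·K/W
Q = 38.1 × 44 / 5.743 = 291.9 W
E = 291.9 W × 2400 h / 1000 = 700.5 kWh
Cost = 700.5 × 0.187 = $131

131 dollars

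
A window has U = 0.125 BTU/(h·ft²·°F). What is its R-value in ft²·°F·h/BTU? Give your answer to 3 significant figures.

8.00 ft²·°F·h/BTU

R = 1/U = 1/0.125 = 8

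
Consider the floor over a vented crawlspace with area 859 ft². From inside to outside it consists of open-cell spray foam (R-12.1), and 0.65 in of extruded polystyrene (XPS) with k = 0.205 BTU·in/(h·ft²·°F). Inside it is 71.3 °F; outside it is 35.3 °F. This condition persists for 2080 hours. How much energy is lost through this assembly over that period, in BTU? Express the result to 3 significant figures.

4210000 BTU

0.65/0.205 = 3.171
R_total = 12.1 + 3.171 = 15.27 ft²·°F·h/BTU
Q = 859 × (71.3 − 35.3) / 15.27 = 2025 BTU/h
E = 2025 × 2080 = 4212000 BTU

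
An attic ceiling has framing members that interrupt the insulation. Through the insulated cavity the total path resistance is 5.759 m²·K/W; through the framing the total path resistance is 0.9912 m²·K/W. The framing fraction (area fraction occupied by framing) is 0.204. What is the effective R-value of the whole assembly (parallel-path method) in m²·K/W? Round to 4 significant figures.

U_eff = 0.796/5.759 + 0.204/0.9912 = 0.13822 + 0.20581 = 0.34403
R_eff = 1/U_eff = 2.9067 m²·K/W

2.907 m²·K/W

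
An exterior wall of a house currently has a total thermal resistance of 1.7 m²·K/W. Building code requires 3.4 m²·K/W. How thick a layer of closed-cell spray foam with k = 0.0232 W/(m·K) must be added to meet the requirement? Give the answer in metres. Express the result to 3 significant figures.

0.0394 m

ΔR = 3.4 − 1.7 = 1.7 m²·K/W
L = ΔR × k = 1.7 × 0.0232 = 0.03944 m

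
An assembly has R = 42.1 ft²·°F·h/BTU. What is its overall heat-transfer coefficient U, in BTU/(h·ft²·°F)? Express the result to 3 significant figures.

0.0238 BTU/(h·ft²·°F)

U = 1/R = 1/42.1 = 0.02375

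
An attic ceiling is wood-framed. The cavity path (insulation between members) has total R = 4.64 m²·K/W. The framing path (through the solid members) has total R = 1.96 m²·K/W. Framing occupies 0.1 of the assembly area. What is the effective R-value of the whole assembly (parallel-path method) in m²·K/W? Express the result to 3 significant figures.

4.08 m²·K/W

U_eff = 0.9/4.64 + 0.1/1.96 = 0.194 + 0.05102 = 0.245
R_eff = 1/U_eff = 4.082 m²·K/W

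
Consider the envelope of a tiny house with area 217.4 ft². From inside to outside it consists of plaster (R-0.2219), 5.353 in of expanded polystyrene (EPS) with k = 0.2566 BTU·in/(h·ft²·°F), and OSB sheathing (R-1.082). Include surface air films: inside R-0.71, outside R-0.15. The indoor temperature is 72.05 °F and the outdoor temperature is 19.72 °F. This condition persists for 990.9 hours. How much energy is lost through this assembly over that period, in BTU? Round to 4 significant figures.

5.353/0.2566 = 20.861
R_total = 0.71 + 0.2219 + 20.861 + 1.082 + 0.15 = 23.025 ft²·°F·h/BTU
Q = 217.4 × (72.05 − 19.72) / 23.025 = 494.09 BTU/h
E = 494.09 × 990.9 = 489600 BTU

489600 BTU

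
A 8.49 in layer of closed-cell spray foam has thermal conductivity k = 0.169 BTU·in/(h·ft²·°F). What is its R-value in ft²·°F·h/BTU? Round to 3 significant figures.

50.2 ft²·°F·h/BTU

R = L/k = 8.49/0.169 = 50.24 ft²·°F·h/BTU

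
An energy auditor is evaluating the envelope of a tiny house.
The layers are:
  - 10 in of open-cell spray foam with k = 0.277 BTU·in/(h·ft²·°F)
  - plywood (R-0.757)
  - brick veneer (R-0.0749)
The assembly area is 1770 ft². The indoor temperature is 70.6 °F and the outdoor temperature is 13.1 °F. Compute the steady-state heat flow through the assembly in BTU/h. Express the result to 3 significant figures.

2760 BTU/h

10/0.277 = 36.1
R_total = 36.1 + 0.757 + 0.0749 = 36.93 ft²·°F·h/BTU
Q = A·ΔT/R = 1770 × (70.6 − 13.1) / 36.93 = 2756 BTU/h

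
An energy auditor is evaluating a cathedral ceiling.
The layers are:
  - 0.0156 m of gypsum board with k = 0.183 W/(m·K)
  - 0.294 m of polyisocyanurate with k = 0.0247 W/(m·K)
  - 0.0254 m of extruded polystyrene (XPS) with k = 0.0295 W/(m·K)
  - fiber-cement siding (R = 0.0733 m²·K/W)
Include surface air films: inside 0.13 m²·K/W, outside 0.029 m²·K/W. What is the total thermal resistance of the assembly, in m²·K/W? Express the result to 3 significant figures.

13.1 m²·K/W

0.0156/0.183 = 0.08525
0.294/0.0247 = 11.9
0.0254/0.0295 = 0.861
R_total = 0.13 + 0.08525 + 11.9 + 0.861 + 0.0733 + 0.029 = 13.08 m²·K/W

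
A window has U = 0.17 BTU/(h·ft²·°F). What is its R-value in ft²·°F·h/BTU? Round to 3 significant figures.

5.88 ft²·°F·h/BTU

R = 1/U = 1/0.17 = 5.882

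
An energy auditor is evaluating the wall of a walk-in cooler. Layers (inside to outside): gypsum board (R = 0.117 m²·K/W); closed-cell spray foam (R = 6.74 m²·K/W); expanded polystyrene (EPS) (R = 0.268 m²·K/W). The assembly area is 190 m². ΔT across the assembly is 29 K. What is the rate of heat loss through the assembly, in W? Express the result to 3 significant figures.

R_total = 0.117 + 6.74 + 0.268 = 7.125 m²·K/W
Q = A·ΔT/R = 190 × 29 / 7.125 = 773.3 W

773 W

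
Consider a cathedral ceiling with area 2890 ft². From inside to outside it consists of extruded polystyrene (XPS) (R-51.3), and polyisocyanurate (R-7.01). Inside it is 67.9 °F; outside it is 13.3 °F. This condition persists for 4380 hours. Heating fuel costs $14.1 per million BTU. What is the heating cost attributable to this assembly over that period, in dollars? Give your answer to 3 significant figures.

R_total = 51.3 + 7.01 = 58.31 ft²·°F·h/BTU
Q = 2890 × (67.9 − 13.3) / 58.31 = 2706 BTU/h
E = 2706 × 4380 = 11850000 BTU
Cost = 11850000/10⁶ × 14.1 = $167.1

167 dollars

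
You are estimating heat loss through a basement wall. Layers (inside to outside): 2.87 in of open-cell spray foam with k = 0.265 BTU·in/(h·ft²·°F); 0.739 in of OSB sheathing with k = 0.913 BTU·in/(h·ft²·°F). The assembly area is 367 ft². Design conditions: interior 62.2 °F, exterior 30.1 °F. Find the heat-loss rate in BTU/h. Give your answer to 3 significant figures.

1010 BTU/h

2.87/0.265 = 10.83
0.739/0.913 = 0.8094
R_total = 10.83 + 0.8094 = 11.64 ft²·°F·h/BTU
Q = A·ΔT/R = 367 × (62.2 − 30.1) / 11.64 = 1012 BTU/h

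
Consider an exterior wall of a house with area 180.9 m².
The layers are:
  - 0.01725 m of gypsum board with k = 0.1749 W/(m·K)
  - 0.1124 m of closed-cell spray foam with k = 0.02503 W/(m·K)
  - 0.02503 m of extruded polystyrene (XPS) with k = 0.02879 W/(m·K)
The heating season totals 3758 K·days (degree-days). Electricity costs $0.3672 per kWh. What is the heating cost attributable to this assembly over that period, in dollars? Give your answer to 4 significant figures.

0.01725/0.1749 = 0.098628
0.1124/0.02503 = 4.4906
0.02503/0.02879 = 0.8694
R_total = 0.098628 + 4.4906 + 0.8694 = 5.4586 m²·K/W
E = A × HDD × 24 / R / 1000 = 180.9 × 3758 × 24 / 5.4586 / 1000 = 2989 kWh
Cost = 2989 × 0.3672 = $1097.6

1098 dollars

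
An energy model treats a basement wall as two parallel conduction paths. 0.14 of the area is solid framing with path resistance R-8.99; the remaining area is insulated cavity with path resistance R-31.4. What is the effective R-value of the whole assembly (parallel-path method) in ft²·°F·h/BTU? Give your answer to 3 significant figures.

23.3 ft²·°F·h/BTU

U_eff = 0.86/31.4 + 0.14/8.99 = 0.02739 + 0.01557 = 0.04296
R_eff = 1/U_eff = 23.28 ft²·°F·h/BTU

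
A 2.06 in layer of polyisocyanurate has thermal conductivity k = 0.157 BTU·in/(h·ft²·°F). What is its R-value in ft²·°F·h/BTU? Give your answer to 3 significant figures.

R = L/k = 2.06/0.157 = 13.12 ft²·°F·h/BTU

13.1 ft²·°F·h/BTU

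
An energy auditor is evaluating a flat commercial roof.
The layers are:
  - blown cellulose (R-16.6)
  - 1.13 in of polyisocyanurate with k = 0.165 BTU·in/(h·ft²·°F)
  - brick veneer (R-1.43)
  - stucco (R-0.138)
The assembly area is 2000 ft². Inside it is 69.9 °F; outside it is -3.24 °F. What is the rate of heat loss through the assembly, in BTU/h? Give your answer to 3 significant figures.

1.13/0.165 = 6.848
R_total = 16.6 + 6.848 + 1.43 + 0.138 = 25.02 ft²·°F·h/BTU
Q = A·ΔT/R = 2000 × (69.9 − (-3.24)) / 25.02 = 5847 BTU/h

5850 BTU/h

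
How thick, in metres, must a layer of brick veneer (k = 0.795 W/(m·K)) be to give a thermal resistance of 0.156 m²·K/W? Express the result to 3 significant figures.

0.124 m

L = R·k = 0.156 × 0.795 = 0.124 m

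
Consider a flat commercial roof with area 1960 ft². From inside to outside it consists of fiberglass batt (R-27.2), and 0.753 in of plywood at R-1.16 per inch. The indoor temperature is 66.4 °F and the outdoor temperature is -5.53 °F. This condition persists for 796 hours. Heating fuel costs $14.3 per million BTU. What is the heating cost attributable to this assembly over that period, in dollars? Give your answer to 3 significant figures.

57.2 dollars

0.753 × 1.16 = 0.8735
R_total = 27.2 + 0.8735 = 28.07 ft²·°F·h/BTU
Q = 1960 × (66.4 − (-5.53)) / 28.07 = 5022 BTU/h
E = 5022 × 796 = 3997000 BTU
Cost = 3997000/10⁶ × 14.3 = $57.16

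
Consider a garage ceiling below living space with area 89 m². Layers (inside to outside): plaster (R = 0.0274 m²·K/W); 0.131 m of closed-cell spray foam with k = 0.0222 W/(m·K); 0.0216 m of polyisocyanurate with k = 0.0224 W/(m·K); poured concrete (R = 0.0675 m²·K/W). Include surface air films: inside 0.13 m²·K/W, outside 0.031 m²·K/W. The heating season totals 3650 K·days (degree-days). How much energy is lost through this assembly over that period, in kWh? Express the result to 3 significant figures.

1090 kWh

0.131/0.0222 = 5.901
0.0216/0.0224 = 0.9643
R_total = 0.13 + 0.0274 + 5.901 + 0.9643 + 0.0675 + 0.031 = 7.121 m²·K/W
E = A × HDD × 24 / R / 1000 = 89 × 3650 × 24 / 7.121 / 1000 = 1095 kWh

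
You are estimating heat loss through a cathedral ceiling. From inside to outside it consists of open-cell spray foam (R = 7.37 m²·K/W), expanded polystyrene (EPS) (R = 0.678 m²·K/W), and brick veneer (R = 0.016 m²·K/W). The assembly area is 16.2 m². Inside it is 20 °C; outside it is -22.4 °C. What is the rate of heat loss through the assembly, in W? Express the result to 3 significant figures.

85.2 W

R_total = 7.37 + 0.678 + 0.016 = 8.064 m²·K/W
Q = A·ΔT/R = 16.2 × (20 − (-22.4)) / 8.064 = 85.18 W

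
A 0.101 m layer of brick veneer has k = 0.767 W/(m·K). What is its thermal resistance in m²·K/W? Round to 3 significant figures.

R = L/k = 0.101/0.767 = 0.1317 m²·K/W

0.132 m²·K/W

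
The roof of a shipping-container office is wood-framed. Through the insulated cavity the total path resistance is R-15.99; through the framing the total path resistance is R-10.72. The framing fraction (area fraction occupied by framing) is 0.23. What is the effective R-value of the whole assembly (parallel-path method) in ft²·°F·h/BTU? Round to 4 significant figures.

14.37 ft²·°F·h/BTU

U_eff = 0.77/15.99 + 0.23/10.72 = 0.048155 + 0.021455 = 0.06961
R_eff = 1/U_eff = 14.366 ft²·°F·h/BTU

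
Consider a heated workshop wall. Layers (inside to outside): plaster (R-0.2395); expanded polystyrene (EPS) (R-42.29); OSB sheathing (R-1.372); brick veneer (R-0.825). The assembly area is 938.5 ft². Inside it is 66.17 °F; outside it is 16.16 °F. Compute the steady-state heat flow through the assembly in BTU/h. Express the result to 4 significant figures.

1049 BTU/h

R_total = 0.2395 + 42.29 + 1.372 + 0.825 = 44.727 ft²·°F·h/BTU
Q = A·ΔT/R = 938.5 × (66.17 − 16.16) / 44.727 = 1049.4 BTU/h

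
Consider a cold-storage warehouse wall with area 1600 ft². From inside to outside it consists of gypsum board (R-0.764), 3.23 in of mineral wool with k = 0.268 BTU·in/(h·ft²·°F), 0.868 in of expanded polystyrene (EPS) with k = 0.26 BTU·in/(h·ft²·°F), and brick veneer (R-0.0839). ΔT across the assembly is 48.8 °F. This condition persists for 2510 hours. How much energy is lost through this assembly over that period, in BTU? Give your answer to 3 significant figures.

3.23/0.268 = 12.05
0.868/0.26 = 3.338
R_total = 0.764 + 12.05 + 3.338 + 0.0839 = 16.24 ft²·°F·h/BTU
Q = 1600 × 48.8 / 16.24 = 4808 BTU/h
E = 4808 × 2510 = 12070000 BTU

12100000 BTU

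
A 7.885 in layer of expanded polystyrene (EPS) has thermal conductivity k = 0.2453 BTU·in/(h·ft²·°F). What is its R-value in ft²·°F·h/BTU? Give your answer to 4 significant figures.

R = L/k = 7.885/0.2453 = 32.144 ft²·°F·h/BTU

32.14 ft²·°F·h/BTU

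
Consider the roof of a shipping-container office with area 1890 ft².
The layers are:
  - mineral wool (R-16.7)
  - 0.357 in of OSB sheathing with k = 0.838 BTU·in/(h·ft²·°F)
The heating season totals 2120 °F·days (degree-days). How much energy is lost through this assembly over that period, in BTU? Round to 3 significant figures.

5620000 BTU

0.357/0.838 = 0.426
R_total = 16.7 + 0.426 = 17.13 ft²·°F·h/BTU
E = A × HDD × 24 / R = 1890 × 2120 × 24 / 17.13 = 5615000 BTU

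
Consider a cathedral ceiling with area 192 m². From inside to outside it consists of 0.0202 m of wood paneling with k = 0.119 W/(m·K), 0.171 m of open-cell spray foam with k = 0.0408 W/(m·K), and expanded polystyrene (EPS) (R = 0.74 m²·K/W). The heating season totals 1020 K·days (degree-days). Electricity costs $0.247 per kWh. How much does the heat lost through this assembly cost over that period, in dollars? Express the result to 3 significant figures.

0.0202/0.119 = 0.1697
0.171/0.0408 = 4.191
R_total = 0.1697 + 4.191 + 0.74 = 5.101 m²·K/W
E = A × HDD × 24 / R / 1000 = 192 × 1020 × 24 / 5.101 / 1000 = 921.4 kWh
Cost = 921.4 × 0.247 = $227.6

228 dollars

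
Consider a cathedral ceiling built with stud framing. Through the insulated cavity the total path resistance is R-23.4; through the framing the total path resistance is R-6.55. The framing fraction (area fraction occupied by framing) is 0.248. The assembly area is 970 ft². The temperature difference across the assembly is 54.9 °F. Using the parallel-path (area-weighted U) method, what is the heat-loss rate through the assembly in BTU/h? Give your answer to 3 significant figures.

U_eff = 0.752/23.4 + 0.248/6.55 = 0.03214 + 0.03786 = 0.07
R_eff = 1/U_eff = 14.29 ft²·°F·h/BTU
Q = 970 × 54.9 / 14.29 = 3728 BTU/h

3730 BTU/h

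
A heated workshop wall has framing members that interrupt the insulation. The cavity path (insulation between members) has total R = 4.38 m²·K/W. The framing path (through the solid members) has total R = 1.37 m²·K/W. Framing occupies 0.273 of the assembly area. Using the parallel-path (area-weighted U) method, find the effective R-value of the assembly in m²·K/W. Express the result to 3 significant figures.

2.74 m²·K/W

U_eff = 0.727/4.38 + 0.273/1.37 = 0.166 + 0.1993 = 0.3653
R_eff = 1/U_eff = 2.738 m²·K/W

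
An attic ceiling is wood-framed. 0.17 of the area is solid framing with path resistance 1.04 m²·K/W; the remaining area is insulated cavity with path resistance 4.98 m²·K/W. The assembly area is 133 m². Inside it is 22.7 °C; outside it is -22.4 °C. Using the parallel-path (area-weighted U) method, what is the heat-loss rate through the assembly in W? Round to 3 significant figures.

U_eff = 0.83/4.98 + 0.17/1.04 = 0.1667 + 0.1635 = 0.3301
R_eff = 1/U_eff = 3.029 m²·K/W
Q = 133 × (22.7 − (-22.4)) / 3.029 = 1980 W

1980 W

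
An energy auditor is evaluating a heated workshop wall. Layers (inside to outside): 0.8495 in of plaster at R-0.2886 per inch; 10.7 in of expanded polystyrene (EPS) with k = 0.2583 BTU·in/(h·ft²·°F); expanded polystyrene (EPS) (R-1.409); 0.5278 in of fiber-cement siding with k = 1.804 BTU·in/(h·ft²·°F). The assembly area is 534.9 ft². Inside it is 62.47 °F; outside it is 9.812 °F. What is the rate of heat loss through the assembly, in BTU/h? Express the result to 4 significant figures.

0.8495 × 0.2886 = 0.24517
10.7/0.2583 = 41.425
0.5278/1.804 = 0.29257
R_total = 0.24517 + 41.425 + 1.409 + 0.29257 = 43.371 ft²·°F·h/BTU
Q = A·ΔT/R = 534.9 × (62.47 − 9.812) / 43.371 = 649.43 BTU/h

649.4 BTU/h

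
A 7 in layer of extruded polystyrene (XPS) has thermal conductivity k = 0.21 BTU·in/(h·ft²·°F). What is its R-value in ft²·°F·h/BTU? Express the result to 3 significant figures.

R = L/k = 7/0.21 = 33.33 ft²·°F·h/BTU

33.3 ft²·°F·h/BTU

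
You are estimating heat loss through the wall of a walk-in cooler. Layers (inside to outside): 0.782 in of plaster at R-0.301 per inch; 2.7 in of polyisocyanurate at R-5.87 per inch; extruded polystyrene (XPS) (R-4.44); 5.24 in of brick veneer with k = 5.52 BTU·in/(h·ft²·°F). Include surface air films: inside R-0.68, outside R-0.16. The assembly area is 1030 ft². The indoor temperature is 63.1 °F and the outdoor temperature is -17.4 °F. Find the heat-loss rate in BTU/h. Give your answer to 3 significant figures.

0.782 × 0.301 = 0.2354
2.7 × 5.87 = 15.85
5.24/5.52 = 0.9493
R_total = 0.68 + 0.2354 + 15.85 + 4.44 + 0.9493 + 0.16 = 22.31 ft²·°F·h/BTU
Q = A·ΔT/R = 1030 × (63.1 − (-17.4)) / 22.31 = 3716 BTU/h

3720 BTU/h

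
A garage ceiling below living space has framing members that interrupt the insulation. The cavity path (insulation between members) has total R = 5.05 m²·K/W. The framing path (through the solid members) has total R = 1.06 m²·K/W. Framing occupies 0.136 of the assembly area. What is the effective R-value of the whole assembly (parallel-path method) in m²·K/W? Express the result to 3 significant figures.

3.34 m²·K/W

U_eff = 0.864/5.05 + 0.136/1.06 = 0.1711 + 0.1283 = 0.2994
R_eff = 1/U_eff = 3.34 m²·K/W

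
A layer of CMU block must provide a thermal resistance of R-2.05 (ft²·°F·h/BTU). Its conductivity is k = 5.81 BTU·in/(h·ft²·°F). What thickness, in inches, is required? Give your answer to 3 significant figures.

L = R × k = 2.05 × 5.81 = 11.91 in

11.9 in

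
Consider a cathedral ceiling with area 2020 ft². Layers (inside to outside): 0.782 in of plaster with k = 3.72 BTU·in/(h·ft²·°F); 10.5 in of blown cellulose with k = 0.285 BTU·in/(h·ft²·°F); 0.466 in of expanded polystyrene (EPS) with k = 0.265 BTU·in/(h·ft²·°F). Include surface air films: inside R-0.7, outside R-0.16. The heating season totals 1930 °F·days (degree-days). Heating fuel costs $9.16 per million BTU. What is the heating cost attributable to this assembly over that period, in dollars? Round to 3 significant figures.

0.782/3.72 = 0.2102
10.5/0.285 = 36.84
0.466/0.265 = 1.758
R_total = 0.7 + 0.2102 + 36.84 + 1.758 + 0.16 = 39.67 ft²·°F·h/BTU
E = A × HDD × 24 / R = 2020 × 1930 × 24 / 39.67 = 2359000 BTU
Cost = 2359000/10⁶ × 9.16 = $21.6

21.6 dollars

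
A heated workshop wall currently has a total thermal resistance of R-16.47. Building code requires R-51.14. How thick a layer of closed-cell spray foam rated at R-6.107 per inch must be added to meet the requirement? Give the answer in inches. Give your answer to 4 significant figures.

5.677 in

ΔR = 51.14 − 16.47 = 34.67 ft²·°F·h/BTU
L = ΔR / (R/in) = 34.67/6.107 = 5.6771 in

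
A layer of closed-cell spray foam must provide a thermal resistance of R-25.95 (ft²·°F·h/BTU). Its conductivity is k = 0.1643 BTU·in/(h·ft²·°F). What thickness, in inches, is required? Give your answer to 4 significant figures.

4.264 in

L = R × k = 25.95 × 0.1643 = 4.2636 in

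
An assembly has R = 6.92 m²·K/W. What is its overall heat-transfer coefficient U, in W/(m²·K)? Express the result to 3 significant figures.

0.145 W/(m²·K)

U = 1/R = 1/6.92 = 0.1445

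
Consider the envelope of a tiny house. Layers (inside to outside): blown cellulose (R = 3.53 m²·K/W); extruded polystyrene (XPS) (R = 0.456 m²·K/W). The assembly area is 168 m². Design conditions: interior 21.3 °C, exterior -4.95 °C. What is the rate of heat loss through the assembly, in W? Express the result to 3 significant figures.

R_total = 3.53 + 0.456 = 3.986 m²·K/W
Q = A·ΔT/R = 168 × (21.3 − (-4.95)) / 3.986 = 1106 W

1110 W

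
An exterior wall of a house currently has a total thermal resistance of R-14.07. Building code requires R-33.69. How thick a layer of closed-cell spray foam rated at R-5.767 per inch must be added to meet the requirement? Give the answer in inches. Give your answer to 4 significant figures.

3.402 in

ΔR = 33.69 − 14.07 = 19.62 ft²·°F·h/BTU
L = ΔR / (R/in) = 19.62/5.767 = 3.4021 in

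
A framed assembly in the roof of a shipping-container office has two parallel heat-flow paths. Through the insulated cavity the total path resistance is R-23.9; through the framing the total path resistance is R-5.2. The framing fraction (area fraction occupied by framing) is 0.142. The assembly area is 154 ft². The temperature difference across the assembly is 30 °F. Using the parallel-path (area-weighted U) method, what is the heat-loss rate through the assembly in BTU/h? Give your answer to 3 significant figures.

292 BTU/h

U_eff = 0.858/23.9 + 0.142/5.2 = 0.0359 + 0.02731 = 0.06321
R_eff = 1/U_eff = 15.82 ft²·°F·h/BTU
Q = 154 × 30 / 15.82 = 292 BTU/h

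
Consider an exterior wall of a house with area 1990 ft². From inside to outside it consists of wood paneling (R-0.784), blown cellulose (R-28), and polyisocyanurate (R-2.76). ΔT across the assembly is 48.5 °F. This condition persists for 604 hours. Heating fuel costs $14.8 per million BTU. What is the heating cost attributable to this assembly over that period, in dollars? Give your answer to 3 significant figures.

R_total = 0.784 + 28 + 2.76 = 31.54 ft²·°F·h/BTU
Q = 1990 × 48.5 / 31.54 = 3060 BTU/h
E = 3060 × 604 = 1848000 BTU
Cost = 1848000/10⁶ × 14.8 = $27.35

27.4 dollars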